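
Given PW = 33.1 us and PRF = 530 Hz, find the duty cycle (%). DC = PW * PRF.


DC = 33.1e-6 * 530 * 100 = 1.75%

1.75%


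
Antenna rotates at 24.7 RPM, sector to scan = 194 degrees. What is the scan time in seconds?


t = 194 / (24.7 * 360) * 60 = 1.31 s

1.31 s


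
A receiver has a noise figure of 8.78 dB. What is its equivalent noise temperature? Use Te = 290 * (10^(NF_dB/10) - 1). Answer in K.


NF_lin = 10^(8.78/10) = 7.550922
Te = 290 * (7.550922 - 1) = 1899.8 K

1899.8 K


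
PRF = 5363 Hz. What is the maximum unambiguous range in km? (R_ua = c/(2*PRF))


R_ua = 3e8 / (2 * 5363) = 27969.4 m = 28.0 km

28.0 km


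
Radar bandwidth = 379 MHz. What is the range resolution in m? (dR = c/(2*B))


dR = 3e8 / (2 * 379000000.0) = 0.4 m

0.4 m


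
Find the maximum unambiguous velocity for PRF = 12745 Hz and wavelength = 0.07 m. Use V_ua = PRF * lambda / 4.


V_ua = 12745 * 0.07 / 4 = 223.0 m/s

223.0 m/s


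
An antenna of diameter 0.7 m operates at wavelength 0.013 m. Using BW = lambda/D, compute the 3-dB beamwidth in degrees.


BW_rad = 0.013 / 0.7 = 0.018571
BW_deg = 1.06 degrees

1.06 degrees


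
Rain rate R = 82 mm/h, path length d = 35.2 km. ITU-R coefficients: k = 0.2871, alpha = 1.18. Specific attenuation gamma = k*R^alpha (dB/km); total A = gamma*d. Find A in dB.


gamma = 0.2871 * 82^1.18 = 52.039551 dB/km
A = 52.039551 * 35.2 = 1831.79 dB

1831.79 dB


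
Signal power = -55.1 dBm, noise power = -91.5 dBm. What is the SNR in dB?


SNR = -55.1 - (-91.5) = 36.4 dB

36.4 dB


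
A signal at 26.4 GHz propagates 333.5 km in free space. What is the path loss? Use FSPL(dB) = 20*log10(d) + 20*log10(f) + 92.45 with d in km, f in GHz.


20*log10(333.5) = 50.46
20*log10(26.4) = 28.43
FSPL = 171.3 dB

171.3 dB


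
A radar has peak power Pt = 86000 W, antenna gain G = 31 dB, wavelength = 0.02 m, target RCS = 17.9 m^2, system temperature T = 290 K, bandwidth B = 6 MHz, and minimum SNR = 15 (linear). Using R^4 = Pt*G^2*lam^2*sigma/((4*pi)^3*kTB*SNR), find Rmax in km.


G_lin = 10^(31/10) = 1258.925412
R^4 = 86000 * 1258.925412^2 * 0.02^2 * 17.9 / ((4*pi)^3 * 1.38e-23 * 290 * 6000000.0 * 15)
R^4 = 1.36541e18 m^4
R_max = (1.36541e18)^(1/4) = 34183.4 m = 34.2 km

34.2 km


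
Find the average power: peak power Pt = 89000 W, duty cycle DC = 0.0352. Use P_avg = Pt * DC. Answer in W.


P_avg = 89000 * 0.0352 = 3132.8 W

3132.8 W


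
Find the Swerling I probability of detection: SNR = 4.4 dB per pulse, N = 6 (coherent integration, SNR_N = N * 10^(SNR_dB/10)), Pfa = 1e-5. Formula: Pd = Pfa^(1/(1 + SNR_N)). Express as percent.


SNR_lin = 10^(4.4/10) = 2.75423
SNR_N = 6 * 2.75423 = 16.52538
1/(1 + SNR_N) = 1/17.52538 = 0.0570601
Pd = (1e-5)^0.0570601 = 0.51844
Pd = 51.8%

51.8%


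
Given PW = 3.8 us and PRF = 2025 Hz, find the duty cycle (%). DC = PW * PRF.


DC = 3.8e-6 * 2025 * 100 = 0.77%

0.77%


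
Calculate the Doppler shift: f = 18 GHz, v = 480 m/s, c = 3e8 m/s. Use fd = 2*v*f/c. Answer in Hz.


fd = 2 * 480 * 18000000000.0 / 3e8 = 57600.0 Hz

57600.0 Hz


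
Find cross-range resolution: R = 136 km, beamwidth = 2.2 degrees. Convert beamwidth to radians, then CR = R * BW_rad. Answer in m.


BW_rad = 0.038397244
CR = 136000 * 0.038397244 = 5222.0 m

5222.0 m


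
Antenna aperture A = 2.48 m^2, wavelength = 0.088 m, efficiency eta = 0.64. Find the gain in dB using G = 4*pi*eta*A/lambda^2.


G_linear = 4*pi*0.64*2.48/0.088^2 = 2575.59
G_dB = 10*log10(2575.59) = 34.1 dB

34.1 dB


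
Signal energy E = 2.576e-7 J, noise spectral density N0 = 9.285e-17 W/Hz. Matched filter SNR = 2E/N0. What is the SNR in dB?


SNR_lin = 2 * 2.576e-7 / 9.285e-17 = 5.549e9
SNR_dB = 10*log10(5.549e9) = 97.4 dB

97.4 dB


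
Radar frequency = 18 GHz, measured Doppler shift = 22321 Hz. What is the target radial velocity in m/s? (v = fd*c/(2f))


v = 22321 * 3e8 / (2 * 18000000000.0) = 186.0 m/s

186.0 m/s


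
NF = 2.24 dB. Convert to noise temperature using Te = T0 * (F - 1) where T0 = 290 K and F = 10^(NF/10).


NF_lin = 10^(2.24/10) = 1.674943
Te = 290 * (1.674943 - 1) = 195.7 K

195.7 K


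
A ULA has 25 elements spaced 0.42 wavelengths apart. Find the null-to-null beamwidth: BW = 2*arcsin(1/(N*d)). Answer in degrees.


1/(N*d) = 1/(25*0.42) = 0.095238
BW = 2*arcsin(0.095238) = 10.9 degrees

10.9 degrees


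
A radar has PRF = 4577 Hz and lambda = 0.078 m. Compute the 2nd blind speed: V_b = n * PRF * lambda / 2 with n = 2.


V_blind = 2 * 4577 * 0.078 / 2 = 357.0 m/s

357.0 m/s


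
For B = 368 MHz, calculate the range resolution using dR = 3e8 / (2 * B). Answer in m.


dR = 3e8 / (2 * 368000000.0) = 0.41 m

0.41 m


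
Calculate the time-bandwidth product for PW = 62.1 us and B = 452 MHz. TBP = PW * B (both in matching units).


TBP = 62.1 * 452 = 28069.2

28069.2


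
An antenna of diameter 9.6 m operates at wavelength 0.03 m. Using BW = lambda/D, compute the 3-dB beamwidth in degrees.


BW_rad = 0.03 / 9.6 = 0.003125
BW_deg = 0.18 degrees

0.18 degrees


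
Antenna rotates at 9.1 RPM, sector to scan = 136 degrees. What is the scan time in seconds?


t = 136 / (9.1 * 360) * 60 = 2.49 s

2.49 s


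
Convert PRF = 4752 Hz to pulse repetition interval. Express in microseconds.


PRI = 1/4752 = 0.0002104377 s = 210.4 us

210.4 us


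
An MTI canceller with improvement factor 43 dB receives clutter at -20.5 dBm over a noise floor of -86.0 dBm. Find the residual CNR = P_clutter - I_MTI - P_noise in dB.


CNR = -20.5 - 43 - (-86.0) = 22.5 dB

22.5 dB


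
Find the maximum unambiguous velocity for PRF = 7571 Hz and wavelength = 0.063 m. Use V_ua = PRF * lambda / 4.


V_ua = 7571 * 0.063 / 4 = 119.2 m/s

119.2 m/s


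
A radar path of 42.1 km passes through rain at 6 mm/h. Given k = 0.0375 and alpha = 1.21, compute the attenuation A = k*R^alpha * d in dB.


gamma = 0.0375 * 6^1.21 = 0.327789 dB/km
A = 0.327789 * 42.1 = 13.8 dB

13.8 dB


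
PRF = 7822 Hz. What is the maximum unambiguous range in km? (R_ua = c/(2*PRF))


R_ua = 3e8 / (2 * 7822) = 19176.7 m = 19.2 km

19.2 km


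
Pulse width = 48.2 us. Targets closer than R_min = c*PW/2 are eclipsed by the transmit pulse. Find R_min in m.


R_min = 3e8 * 48.2e-6 / 2 = 7230.0 m

7230.0 m


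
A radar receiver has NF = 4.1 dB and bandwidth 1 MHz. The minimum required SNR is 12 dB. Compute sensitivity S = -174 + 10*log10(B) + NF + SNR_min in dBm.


10*log10(1000000.0) = 60.0
S = -174 + 60.0 + 4.1 + 12 = -97.9 dBm

-97.9 dBm


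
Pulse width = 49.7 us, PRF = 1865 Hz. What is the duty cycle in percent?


DC = 49.7e-6 * 1865 * 100 = 9.27%

9.27%


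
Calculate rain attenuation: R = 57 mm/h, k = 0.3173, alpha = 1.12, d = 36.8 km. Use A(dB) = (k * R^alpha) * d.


gamma = 0.3173 * 57^1.12 = 29.379873 dB/km
A = 29.379873 * 36.8 = 1081.18 dB

1081.18 dB


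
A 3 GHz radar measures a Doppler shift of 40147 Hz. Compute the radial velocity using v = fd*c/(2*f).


v = 40147 * 3e8 / (2 * 3000000000.0) = 2007.4 m/s

2007.4 m/s


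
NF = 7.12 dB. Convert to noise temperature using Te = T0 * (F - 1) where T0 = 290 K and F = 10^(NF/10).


NF_lin = 10^(7.12/10) = 5.152286
Te = 290 * (5.152286 - 1) = 1204.2 K

1204.2 K


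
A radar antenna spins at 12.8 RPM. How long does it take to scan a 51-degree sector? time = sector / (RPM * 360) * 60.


t = 51 / (12.8 * 360) * 60 = 0.66 s

0.66 s


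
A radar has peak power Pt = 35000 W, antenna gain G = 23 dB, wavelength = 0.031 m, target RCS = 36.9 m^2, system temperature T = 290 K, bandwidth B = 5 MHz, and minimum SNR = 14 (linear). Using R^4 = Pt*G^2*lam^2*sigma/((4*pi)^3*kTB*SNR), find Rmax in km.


G_lin = 10^(23/10) = 199.526231
R^4 = 35000 * 199.526231^2 * 0.031^2 * 36.9 / ((4*pi)^3 * 1.38e-23 * 290 * 5000000.0 * 14)
R^4 = 8.88818e16 m^4
R_max = (8.88818e16)^(1/4) = 17266.5 m = 17.3 km

17.3 km


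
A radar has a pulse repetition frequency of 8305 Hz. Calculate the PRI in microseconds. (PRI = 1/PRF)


PRI = 1/8305 = 0.0001204094 s = 120.4 us

120.4 us


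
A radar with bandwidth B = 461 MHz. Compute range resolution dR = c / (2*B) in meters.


dR = 3e8 / (2 * 461000000.0) = 0.33 m

0.33 m


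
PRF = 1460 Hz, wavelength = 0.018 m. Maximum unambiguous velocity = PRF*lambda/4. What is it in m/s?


V_ua = 1460 * 0.018 / 4 = 6.6 m/s

6.6 m/s


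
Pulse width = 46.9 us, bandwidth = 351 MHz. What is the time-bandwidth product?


TBP = 46.9 * 351 = 16461.9

16461.9


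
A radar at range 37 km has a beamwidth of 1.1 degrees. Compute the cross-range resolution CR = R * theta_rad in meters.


BW_rad = 0.019198622
CR = 37000 * 0.019198622 = 710.3 m

710.3 m


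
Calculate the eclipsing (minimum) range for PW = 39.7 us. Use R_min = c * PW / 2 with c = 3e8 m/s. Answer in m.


R_min = 3e8 * 39.7e-6 / 2 = 5955.0 m

5955.0 m


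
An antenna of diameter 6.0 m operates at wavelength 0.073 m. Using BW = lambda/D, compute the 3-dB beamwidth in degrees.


BW_rad = 0.073 / 6.0 = 0.012167
BW_deg = 0.7 degrees

0.7 degrees


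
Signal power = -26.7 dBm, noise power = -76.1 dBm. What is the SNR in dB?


SNR = -26.7 - (-76.1) = 49.4 dB

49.4 dB


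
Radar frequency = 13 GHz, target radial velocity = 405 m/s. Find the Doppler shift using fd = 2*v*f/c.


fd = 2 * 405 * 13000000000.0 / 3e8 = 35100.0 Hz

35100.0 Hz


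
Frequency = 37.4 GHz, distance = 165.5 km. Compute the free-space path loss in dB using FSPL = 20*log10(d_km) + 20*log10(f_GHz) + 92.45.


20*log10(165.5) = 44.38
20*log10(37.4) = 31.46
FSPL = 168.3 dB

168.3 dB


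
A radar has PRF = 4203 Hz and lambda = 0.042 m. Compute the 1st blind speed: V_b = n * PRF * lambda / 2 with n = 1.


V_blind = 1 * 4203 * 0.042 / 2 = 88.3 m/s

88.3 m/s


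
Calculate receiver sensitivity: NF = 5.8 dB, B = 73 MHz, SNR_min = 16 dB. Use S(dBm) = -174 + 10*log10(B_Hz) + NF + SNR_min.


10*log10(73000000.0) = 78.63
S = -174 + 78.63 + 5.8 + 16 = -73.6 dBm

-73.6 dBm


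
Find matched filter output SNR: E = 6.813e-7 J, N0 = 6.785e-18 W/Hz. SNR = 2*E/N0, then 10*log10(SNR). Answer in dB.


SNR_lin = 2 * 6.813e-7 / 6.785e-18 = 2.008e11
SNR_dB = 10*log10(2.008e11) = 113.0 dB

113.0 dB


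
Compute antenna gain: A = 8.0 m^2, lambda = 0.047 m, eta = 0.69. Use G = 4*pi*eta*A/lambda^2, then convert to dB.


G_linear = 4*pi*0.69*8.0/0.047^2 = 31401.7
G_dB = 10*log10(31401.7) = 45.0 dB

45.0 dB


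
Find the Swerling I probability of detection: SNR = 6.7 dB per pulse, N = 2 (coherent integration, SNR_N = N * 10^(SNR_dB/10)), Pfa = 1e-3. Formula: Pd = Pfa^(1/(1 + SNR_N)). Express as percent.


SNR_lin = 10^(6.7/10) = 4.67735
SNR_N = 2 * 4.67735 = 9.3547
1/(1 + SNR_N) = 1/10.3547 = 0.0965745
Pd = (1e-3)^0.0965745 = 0.51319
Pd = 51.3%

51.3%


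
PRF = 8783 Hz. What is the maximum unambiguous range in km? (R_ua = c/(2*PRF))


R_ua = 3e8 / (2 * 8783) = 17078.4 m = 17.1 km

17.1 km


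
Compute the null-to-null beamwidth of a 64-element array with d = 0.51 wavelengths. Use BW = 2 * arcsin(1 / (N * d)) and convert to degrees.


1/(N*d) = 1/(64*0.51) = 0.030637
BW = 2*arcsin(0.030637) = 3.5 degrees

3.5 degrees


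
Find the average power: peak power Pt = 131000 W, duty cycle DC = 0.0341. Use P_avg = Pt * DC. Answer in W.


P_avg = 131000 * 0.0341 = 4467.1 W

4467.1 W


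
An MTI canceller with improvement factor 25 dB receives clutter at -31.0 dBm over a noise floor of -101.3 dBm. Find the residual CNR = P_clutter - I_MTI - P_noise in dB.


CNR = -31.0 - 25 - (-101.3) = 45.3 dB

45.3 dB


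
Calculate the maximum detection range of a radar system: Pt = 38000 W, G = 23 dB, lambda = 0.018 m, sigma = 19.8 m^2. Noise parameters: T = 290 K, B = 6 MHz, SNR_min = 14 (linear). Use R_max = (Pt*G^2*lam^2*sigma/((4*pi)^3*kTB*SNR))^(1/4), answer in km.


G_lin = 10^(23/10) = 199.526231
R^4 = 38000 * 199.526231^2 * 0.018^2 * 19.8 / ((4*pi)^3 * 1.38e-23 * 290 * 6000000.0 * 14)
R^4 = 1.45482e16 m^4
R_max = (1.45482e16)^(1/4) = 10982.5 m = 11.0 km

11.0 km


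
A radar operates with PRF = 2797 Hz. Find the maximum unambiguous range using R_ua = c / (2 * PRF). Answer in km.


R_ua = 3e8 / (2 * 2797) = 53628.9 m = 53.6 km

53.6 km


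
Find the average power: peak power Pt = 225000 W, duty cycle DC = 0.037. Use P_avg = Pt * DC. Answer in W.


P_avg = 225000 * 0.037 = 8325.0 W

8325.0 W


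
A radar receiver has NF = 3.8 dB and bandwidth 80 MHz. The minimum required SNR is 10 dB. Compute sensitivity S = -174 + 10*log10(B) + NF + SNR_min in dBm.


10*log10(80000000.0) = 79.03
S = -174 + 79.03 + 3.8 + 10 = -81.2 dBm

-81.2 dBm


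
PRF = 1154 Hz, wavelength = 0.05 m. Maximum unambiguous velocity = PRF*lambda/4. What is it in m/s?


V_ua = 1154 * 0.05 / 4 = 14.4 m/s

14.4 m/s


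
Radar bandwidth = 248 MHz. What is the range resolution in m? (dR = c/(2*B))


dR = 3e8 / (2 * 248000000.0) = 0.6 m

0.6 m


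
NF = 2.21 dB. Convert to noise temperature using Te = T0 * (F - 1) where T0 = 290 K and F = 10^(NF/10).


NF_lin = 10^(2.21/10) = 1.663413
Te = 290 * (1.663413 - 1) = 192.4 K

192.4 K


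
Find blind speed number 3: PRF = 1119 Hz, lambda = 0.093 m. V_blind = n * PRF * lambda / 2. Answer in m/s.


V_blind = 3 * 1119 * 0.093 / 2 = 156.1 m/s

156.1 m/s


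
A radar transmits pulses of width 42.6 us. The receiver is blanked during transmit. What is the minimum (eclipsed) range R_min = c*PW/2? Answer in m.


R_min = 3e8 * 42.6e-6 / 2 = 6390.0 m

6390.0 m


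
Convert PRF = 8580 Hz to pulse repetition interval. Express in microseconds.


PRI = 1/8580 = 0.0001165501 s = 116.6 us

116.6 us


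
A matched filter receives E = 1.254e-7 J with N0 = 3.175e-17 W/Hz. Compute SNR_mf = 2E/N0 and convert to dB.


SNR_lin = 2 * 1.254e-7 / 3.175e-17 = 7.899e9
SNR_dB = 10*log10(7.899e9) = 99.0 dB

99.0 dB


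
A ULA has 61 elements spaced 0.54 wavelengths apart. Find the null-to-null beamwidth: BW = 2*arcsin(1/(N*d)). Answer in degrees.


1/(N*d) = 1/(61*0.54) = 0.030358
BW = 2*arcsin(0.030358) = 3.5 degrees

3.5 degrees


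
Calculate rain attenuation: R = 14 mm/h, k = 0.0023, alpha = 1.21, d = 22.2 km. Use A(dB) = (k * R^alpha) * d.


gamma = 0.0023 * 14^1.21 = 0.056046 dB/km
A = 0.056046 * 22.2 = 1.24 dB

1.24 dB


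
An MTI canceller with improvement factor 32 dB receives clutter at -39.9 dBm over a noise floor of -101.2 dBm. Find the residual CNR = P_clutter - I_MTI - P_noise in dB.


CNR = -39.9 - 32 - (-101.2) = 29.3 dB

29.3 dB


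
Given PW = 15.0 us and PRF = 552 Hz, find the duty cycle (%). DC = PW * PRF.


DC = 15.0e-6 * 552 * 100 = 0.83%

0.83%


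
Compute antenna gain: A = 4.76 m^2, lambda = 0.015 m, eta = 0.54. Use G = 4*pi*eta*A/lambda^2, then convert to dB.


G_linear = 4*pi*0.54*4.76/0.015^2 = 143558.22
G_dB = 10*log10(143558.22) = 51.6 dB

51.6 dB


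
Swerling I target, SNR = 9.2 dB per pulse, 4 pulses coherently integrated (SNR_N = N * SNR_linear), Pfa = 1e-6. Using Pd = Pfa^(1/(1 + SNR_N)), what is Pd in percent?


SNR_lin = 10^(9.2/10) = 8.31764
SNR_N = 4 * 8.31764 = 33.27056
1/(1 + SNR_N) = 1/34.27056 = 0.0291796
Pd = (1e-6)^0.0291796 = 0.66822
Pd = 66.8%

66.8%


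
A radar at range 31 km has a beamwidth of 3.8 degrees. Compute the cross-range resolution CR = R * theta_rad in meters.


BW_rad = 0.066322512
CR = 31000 * 0.066322512 = 2056.0 m

2056.0 m


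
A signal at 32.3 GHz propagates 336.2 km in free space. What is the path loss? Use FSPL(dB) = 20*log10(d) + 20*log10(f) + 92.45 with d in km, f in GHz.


20*log10(336.2) = 50.53
20*log10(32.3) = 30.18
FSPL = 173.2 dB

173.2 dB


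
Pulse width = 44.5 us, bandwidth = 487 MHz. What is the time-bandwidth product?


TBP = 44.5 * 487 = 21671.5

21671.5


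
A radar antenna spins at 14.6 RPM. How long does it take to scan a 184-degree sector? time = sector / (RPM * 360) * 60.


t = 184 / (14.6 * 360) * 60 = 2.1 s

2.1 s


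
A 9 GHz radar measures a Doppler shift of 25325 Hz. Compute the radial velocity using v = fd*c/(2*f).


v = 25325 * 3e8 / (2 * 9000000000.0) = 422.1 m/s

422.1 m/s


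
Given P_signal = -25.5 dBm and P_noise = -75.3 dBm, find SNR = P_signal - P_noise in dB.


SNR = -25.5 - (-75.3) = 49.8 dB

49.8 dB


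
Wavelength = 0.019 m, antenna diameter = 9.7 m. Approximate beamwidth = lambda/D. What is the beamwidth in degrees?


BW_rad = 0.019 / 9.7 = 0.001959
BW_deg = 0.11 degrees

0.11 degrees


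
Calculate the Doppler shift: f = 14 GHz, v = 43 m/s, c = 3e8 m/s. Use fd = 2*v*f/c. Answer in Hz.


fd = 2 * 43 * 14000000000.0 / 3e8 = 4013.3 Hz

4013.3 Hz


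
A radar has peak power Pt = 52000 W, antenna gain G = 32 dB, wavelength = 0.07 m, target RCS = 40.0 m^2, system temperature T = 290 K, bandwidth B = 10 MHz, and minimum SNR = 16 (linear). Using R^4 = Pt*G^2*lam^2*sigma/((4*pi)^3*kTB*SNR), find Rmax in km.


G_lin = 10^(32/10) = 1584.893192
R^4 = 52000 * 1584.893192^2 * 0.07^2 * 40.0 / ((4*pi)^3 * 1.38e-23 * 290 * 10000000.0 * 16)
R^4 = 2.0148e19 m^4
R_max = (2.0148e19)^(1/4) = 66997.4 m = 67.0 km

67.0 km


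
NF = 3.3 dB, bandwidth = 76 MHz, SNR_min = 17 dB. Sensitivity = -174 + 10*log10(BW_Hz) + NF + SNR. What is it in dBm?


10*log10(76000000.0) = 78.81
S = -174 + 78.81 + 3.3 + 17 = -74.9 dBm

-74.9 dBm


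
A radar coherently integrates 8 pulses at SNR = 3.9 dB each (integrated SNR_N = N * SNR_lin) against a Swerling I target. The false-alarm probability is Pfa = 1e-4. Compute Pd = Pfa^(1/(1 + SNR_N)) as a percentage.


SNR_lin = 10^(3.9/10) = 2.45471
SNR_N = 8 * 2.45471 = 19.63768
1/(1 + SNR_N) = 1/20.63768 = 0.0484551
Pd = (1e-4)^0.0484551 = 0.64
Pd = 64.0%

64.0%


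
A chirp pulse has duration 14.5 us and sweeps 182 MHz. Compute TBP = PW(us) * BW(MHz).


TBP = 14.5 * 182 = 2639.0

2639.0


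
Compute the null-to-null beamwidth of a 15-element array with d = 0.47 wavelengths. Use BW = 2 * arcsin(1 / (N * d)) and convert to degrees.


1/(N*d) = 1/(15*0.47) = 0.141844
BW = 2*arcsin(0.141844) = 16.3 degrees

16.3 degrees


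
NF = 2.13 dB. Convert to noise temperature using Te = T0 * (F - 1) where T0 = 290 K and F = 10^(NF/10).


NF_lin = 10^(2.13/10) = 1.633052
Te = 290 * (1.633052 - 1) = 183.6 K

183.6 K


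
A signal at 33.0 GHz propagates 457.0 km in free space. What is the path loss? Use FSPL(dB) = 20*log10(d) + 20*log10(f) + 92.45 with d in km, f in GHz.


20*log10(457.0) = 53.2
20*log10(33.0) = 30.37
FSPL = 176.0 dB

176.0 dB


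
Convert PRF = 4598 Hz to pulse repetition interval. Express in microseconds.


PRI = 1/4598 = 0.0002174859 s = 217.5 us

217.5 us


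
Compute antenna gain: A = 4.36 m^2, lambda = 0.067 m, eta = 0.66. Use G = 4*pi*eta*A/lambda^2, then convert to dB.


G_linear = 4*pi*0.66*4.36/0.067^2 = 8055.47
G_dB = 10*log10(8055.47) = 39.1 dB

39.1 dB


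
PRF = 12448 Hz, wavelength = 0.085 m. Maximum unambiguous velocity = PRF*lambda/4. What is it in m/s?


V_ua = 12448 * 0.085 / 4 = 264.5 m/s

264.5 m/s


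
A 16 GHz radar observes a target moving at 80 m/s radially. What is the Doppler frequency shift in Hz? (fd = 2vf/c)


fd = 2 * 80 * 16000000000.0 / 3e8 = 8533.3 Hz

8533.3 Hz


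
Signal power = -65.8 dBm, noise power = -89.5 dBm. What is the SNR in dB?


SNR = -65.8 - (-89.5) = 23.7 dB

23.7 dB


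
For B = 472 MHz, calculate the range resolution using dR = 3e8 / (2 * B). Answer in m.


dR = 3e8 / (2 * 472000000.0) = 0.32 m

0.32 m


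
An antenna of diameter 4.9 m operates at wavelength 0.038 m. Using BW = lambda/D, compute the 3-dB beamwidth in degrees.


BW_rad = 0.038 / 4.9 = 0.007755
BW_deg = 0.44 degrees

0.44 degrees


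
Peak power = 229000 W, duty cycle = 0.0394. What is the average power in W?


P_avg = 229000 * 0.0394 = 9022.6 W

9022.6 W


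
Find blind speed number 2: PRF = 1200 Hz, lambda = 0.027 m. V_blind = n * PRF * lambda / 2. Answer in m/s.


V_blind = 2 * 1200 * 0.027 / 2 = 32.4 m/s

32.4 m/s


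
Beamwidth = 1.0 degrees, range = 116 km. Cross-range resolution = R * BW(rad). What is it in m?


BW_rad = 0.017453293
CR = 116000 * 0.017453293 = 2024.6 m

2024.6 m


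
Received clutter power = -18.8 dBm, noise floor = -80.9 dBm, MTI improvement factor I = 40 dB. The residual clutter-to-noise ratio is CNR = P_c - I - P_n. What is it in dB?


CNR = -18.8 - 40 - (-80.9) = 22.1 dB

22.1 dB


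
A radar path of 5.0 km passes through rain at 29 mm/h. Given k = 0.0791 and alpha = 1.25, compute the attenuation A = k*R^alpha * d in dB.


gamma = 0.0791 * 29^1.25 = 5.323215 dB/km
A = 5.323215 * 5.0 = 26.62 dB

26.62 dB


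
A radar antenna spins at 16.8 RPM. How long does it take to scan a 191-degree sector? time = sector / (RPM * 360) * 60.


t = 191 / (16.8 * 360) * 60 = 1.89 s

1.89 s


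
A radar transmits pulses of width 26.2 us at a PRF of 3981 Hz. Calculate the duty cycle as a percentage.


DC = 26.2e-6 * 3981 * 100 = 10.43%

10.43%


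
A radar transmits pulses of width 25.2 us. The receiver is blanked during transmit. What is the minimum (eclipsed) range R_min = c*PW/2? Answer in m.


R_min = 3e8 * 25.2e-6 / 2 = 3780.0 m

3780.0 m


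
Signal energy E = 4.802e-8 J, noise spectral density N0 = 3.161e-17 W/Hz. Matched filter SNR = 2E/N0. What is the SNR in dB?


SNR_lin = 2 * 4.802e-8 / 3.161e-17 = 3.038e9
SNR_dB = 10*log10(3.038e9) = 94.8 dB

94.8 dB


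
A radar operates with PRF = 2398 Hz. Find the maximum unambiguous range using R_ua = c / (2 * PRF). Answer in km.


R_ua = 3e8 / (2 * 2398) = 62552.1 m = 62.6 km

62.6 km


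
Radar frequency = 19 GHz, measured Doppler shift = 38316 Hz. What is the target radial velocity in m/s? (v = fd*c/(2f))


v = 38316 * 3e8 / (2 * 19000000000.0) = 302.5 m/s

302.5 m/s


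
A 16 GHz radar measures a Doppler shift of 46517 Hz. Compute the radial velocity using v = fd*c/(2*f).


v = 46517 * 3e8 / (2 * 16000000000.0) = 436.1 m/s

436.1 m/s


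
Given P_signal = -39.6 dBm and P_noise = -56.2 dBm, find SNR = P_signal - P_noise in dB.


SNR = -39.6 - (-56.2) = 16.6 dB

16.6 dB


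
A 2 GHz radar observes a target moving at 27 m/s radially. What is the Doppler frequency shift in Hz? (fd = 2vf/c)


fd = 2 * 27 * 2000000000.0 / 3e8 = 360.0 Hz

360.0 Hz


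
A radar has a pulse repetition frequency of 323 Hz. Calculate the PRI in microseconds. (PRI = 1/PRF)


PRI = 1/323 = 0.0030959752 s = 3096.0 us

3096.0 us


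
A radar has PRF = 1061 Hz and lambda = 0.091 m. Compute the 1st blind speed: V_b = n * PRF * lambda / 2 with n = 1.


V_blind = 1 * 1061 * 0.091 / 2 = 48.3 m/s

48.3 m/s


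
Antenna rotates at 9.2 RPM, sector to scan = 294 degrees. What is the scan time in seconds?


t = 294 / (9.2 * 360) * 60 = 5.33 s

5.33 s


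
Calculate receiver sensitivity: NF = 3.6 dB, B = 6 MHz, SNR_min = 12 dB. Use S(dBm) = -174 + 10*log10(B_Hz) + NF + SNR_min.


10*log10(6000000.0) = 67.78
S = -174 + 67.78 + 3.6 + 12 = -90.6 dBm

-90.6 dBm


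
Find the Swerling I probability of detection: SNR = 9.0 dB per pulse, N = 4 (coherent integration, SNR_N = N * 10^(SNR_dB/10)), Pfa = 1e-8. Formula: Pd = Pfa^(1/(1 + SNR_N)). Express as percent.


SNR_lin = 10^(9.0/10) = 7.94328
SNR_N = 4 * 7.94328 = 31.77312
1/(1 + SNR_N) = 1/32.77312 = 0.0305128
Pd = (1e-8)^0.0305128 = 0.57003
Pd = 57.0%

57.0%


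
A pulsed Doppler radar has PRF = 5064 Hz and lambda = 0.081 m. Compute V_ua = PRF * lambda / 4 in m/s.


V_ua = 5064 * 0.081 / 4 = 102.5 m/s

102.5 m/s


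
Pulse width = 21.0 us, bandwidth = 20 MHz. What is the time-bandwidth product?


TBP = 21.0 * 20 = 420.0

420.0


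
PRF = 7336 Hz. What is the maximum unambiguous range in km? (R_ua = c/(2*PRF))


R_ua = 3e8 / (2 * 7336) = 20447.1 m = 20.4 km

20.4 km


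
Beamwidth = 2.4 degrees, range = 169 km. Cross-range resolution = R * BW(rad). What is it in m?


BW_rad = 0.041887902
CR = 169000 * 0.041887902 = 7079.1 m

7079.1 m


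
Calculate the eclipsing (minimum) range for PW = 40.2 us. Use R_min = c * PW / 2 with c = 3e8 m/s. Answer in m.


R_min = 3e8 * 40.2e-6 / 2 = 6030.0 m

6030.0 m


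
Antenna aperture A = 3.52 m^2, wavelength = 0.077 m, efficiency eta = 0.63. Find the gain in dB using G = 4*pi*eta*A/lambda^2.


G_linear = 4*pi*0.63*3.52/0.077^2 = 4700.15
G_dB = 10*log10(4700.15) = 36.7 dB

36.7 dB


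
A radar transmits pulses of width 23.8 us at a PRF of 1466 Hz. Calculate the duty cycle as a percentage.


DC = 23.8e-6 * 1466 * 100 = 3.49%

3.49%


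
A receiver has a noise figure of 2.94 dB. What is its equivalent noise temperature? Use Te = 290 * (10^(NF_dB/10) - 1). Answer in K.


NF_lin = 10^(2.94/10) = 1.967886
Te = 290 * (1.967886 - 1) = 280.7 K

280.7 K


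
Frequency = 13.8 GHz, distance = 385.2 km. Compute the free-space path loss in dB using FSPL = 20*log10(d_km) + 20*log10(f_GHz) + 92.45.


20*log10(385.2) = 51.71
20*log10(13.8) = 22.8
FSPL = 167.0 dB

167.0 dB


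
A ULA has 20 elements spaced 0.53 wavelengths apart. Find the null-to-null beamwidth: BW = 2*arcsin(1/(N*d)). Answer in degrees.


1/(N*d) = 1/(20*0.53) = 0.09434
BW = 2*arcsin(0.09434) = 10.8 degrees

10.8 degrees


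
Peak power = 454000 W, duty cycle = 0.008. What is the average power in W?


P_avg = 454000 * 0.008 = 3632.0 W

3632.0 W


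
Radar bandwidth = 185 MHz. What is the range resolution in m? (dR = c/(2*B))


dR = 3e8 / (2 * 185000000.0) = 0.81 m

0.81 m


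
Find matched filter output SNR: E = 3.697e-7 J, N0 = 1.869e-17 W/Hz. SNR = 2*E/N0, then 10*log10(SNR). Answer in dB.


SNR_lin = 2 * 3.697e-7 / 1.869e-17 = 3.956e10
SNR_dB = 10*log10(3.956e10) = 106.0 dB

106.0 dB


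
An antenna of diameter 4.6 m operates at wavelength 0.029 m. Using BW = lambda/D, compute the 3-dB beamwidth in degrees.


BW_rad = 0.029 / 4.6 = 0.006304
BW_deg = 0.36 degrees

0.36 degrees


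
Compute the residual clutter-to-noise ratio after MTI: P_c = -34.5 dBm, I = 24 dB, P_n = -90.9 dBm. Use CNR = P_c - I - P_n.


CNR = -34.5 - 24 - (-90.9) = 32.4 dB

32.4 dB


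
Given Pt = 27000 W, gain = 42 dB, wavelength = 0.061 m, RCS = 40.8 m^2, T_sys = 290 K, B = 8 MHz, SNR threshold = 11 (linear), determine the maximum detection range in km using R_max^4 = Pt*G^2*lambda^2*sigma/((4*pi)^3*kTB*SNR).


G_lin = 10^(42/10) = 15848.931925
R^4 = 27000 * 15848.931925^2 * 0.061^2 * 40.8 / ((4*pi)^3 * 1.38e-23 * 290 * 8000000.0 * 11)
R^4 = 1.47331e21 m^4
R_max = (1.47331e21)^(1/4) = 195917.6 m = 195.9 km

195.9 km


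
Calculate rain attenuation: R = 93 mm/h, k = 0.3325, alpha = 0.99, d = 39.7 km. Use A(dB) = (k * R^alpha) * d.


gamma = 0.3325 * 93^0.99 = 29.552197 dB/km
A = 29.552197 * 39.7 = 1173.22 dB

1173.22 dB


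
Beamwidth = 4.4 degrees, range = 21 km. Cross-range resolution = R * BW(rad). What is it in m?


BW_rad = 0.076794487
CR = 21000 * 0.076794487 = 1612.7 m

1612.7 m


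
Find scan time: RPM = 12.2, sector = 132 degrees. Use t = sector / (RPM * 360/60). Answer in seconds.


t = 132 / (12.2 * 360) * 60 = 1.8 s

1.8 s


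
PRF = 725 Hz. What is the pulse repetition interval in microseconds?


PRI = 1/725 = 0.0013793103 s = 1379.3 us

1379.3 us


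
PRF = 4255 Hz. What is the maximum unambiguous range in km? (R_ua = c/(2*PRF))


R_ua = 3e8 / (2 * 4255) = 35252.6 m = 35.3 km

35.3 km


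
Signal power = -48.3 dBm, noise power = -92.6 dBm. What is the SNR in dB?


SNR = -48.3 - (-92.6) = 44.3 dB

44.3 dB


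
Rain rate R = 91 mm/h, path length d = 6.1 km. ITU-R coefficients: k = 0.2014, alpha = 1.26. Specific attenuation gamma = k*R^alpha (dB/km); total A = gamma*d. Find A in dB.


gamma = 0.2014 * 91^1.26 = 59.217712 dB/km
A = 59.217712 * 6.1 = 361.23 dB

361.23 dB


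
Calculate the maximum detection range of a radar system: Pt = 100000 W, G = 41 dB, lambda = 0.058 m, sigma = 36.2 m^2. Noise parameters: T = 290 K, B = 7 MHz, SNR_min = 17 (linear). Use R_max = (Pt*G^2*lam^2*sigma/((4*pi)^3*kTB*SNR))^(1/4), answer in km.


G_lin = 10^(41/10) = 12589.254118
R^4 = 100000 * 12589.254118^2 * 0.058^2 * 36.2 / ((4*pi)^3 * 1.38e-23 * 290 * 7000000.0 * 17)
R^4 = 2.04226e21 m^4
R_max = (2.04226e21)^(1/4) = 212582.6 m = 212.6 km

212.6 km


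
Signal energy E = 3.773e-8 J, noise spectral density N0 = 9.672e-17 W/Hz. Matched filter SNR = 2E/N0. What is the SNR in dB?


SNR_lin = 2 * 3.773e-8 / 9.672e-17 = 7.802e8
SNR_dB = 10*log10(7.802e8) = 88.9 dB

88.9 dB


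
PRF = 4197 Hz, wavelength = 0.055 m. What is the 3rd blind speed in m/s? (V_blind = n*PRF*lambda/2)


V_blind = 3 * 4197 * 0.055 / 2 = 346.3 m/s

346.3 m/s


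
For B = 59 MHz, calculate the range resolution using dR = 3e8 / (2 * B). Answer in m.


dR = 3e8 / (2 * 59000000.0) = 2.54 m

2.54 m


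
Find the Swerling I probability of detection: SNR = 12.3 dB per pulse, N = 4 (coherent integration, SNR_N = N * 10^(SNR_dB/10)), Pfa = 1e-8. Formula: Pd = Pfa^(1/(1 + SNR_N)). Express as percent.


SNR_lin = 10^(12.3/10) = 16.98244
SNR_N = 4 * 16.98244 = 67.92976
1/(1 + SNR_N) = 1/68.92976 = 0.0145075
Pd = (1e-8)^0.0145075 = 0.76549
Pd = 76.5%

76.5%


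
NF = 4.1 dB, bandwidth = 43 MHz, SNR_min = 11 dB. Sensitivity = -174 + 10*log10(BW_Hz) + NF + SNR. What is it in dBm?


10*log10(43000000.0) = 76.33
S = -174 + 76.33 + 4.1 + 11 = -82.6 dBm

-82.6 dBm


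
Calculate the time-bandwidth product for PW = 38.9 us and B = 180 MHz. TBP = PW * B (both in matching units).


TBP = 38.9 * 180 = 7002.0

7002.0


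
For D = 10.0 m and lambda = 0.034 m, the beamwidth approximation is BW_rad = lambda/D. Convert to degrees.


BW_rad = 0.034 / 10.0 = 0.0034
BW_deg = 0.19 degrees

0.19 degrees


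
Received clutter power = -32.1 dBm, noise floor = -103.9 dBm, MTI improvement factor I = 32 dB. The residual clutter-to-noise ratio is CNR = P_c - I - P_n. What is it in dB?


CNR = -32.1 - 32 - (-103.9) = 39.8 dB

39.8 dB


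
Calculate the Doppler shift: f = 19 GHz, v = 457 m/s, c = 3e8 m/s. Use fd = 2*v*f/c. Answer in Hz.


fd = 2 * 457 * 19000000000.0 / 3e8 = 57886.7 Hz

57886.7 Hz


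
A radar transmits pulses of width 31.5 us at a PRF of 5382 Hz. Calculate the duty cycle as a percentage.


DC = 31.5e-6 * 5382 * 100 = 16.95%

16.95%


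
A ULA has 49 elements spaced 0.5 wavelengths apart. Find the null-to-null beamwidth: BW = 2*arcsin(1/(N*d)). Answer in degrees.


1/(N*d) = 1/(49*0.5) = 0.040816
BW = 2*arcsin(0.040816) = 4.7 degrees

4.7 degrees


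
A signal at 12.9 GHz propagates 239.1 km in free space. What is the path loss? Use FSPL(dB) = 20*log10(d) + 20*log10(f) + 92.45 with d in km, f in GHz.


20*log10(239.1) = 47.57
20*log10(12.9) = 22.21
FSPL = 162.2 dB

162.2 dB


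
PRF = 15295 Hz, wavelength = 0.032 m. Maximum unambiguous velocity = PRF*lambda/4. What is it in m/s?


V_ua = 15295 * 0.032 / 4 = 122.4 m/s

122.4 m/s


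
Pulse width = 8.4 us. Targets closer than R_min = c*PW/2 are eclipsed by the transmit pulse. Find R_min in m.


R_min = 3e8 * 8.4e-6 / 2 = 1260.0 m

1260.0 m


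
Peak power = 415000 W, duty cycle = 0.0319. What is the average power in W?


P_avg = 415000 * 0.0319 = 13238.5 W

13238.5 W


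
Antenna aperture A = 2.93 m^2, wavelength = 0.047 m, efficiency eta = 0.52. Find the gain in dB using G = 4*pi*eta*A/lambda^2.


G_linear = 4*pi*0.52*2.93/0.047^2 = 8667.33
G_dB = 10*log10(8667.33) = 39.4 dB

39.4 dB


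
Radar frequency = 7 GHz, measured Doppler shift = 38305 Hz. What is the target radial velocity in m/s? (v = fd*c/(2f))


v = 38305 * 3e8 / (2 * 7000000000.0) = 820.8 m/s

820.8 m/s


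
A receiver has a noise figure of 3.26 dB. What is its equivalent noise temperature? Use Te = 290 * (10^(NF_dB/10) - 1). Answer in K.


NF_lin = 10^(3.26/10) = 2.118361
Te = 290 * (2.118361 - 1) = 324.3 K

324.3 K


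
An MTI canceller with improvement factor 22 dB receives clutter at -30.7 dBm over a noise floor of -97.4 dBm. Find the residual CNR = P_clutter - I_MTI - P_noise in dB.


CNR = -30.7 - 22 - (-97.4) = 44.7 dB

44.7 dB


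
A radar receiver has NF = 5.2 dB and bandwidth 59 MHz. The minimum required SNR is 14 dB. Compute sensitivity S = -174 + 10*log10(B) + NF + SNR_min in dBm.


10*log10(59000000.0) = 77.71
S = -174 + 77.71 + 5.2 + 14 = -77.1 dBm

-77.1 dBm


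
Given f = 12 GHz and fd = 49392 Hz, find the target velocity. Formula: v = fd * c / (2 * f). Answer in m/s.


v = 49392 * 3e8 / (2 * 12000000000.0) = 617.4 m/s

617.4 m/s


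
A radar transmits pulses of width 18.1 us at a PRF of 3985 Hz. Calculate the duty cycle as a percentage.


DC = 18.1e-6 * 3985 * 100 = 7.21%

7.21%


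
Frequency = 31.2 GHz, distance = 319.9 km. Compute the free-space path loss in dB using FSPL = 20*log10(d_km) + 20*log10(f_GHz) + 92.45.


20*log10(319.9) = 50.1
20*log10(31.2) = 29.88
FSPL = 172.4 dB

172.4 dB


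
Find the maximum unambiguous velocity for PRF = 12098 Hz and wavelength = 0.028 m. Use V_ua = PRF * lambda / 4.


V_ua = 12098 * 0.028 / 4 = 84.7 m/s

84.7 m/s


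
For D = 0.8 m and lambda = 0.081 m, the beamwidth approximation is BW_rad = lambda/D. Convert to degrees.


BW_rad = 0.081 / 0.8 = 0.10125
BW_deg = 5.8 degrees

5.8 degrees


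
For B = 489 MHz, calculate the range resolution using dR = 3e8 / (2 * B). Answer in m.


dR = 3e8 / (2 * 489000000.0) = 0.31 m

0.31 m


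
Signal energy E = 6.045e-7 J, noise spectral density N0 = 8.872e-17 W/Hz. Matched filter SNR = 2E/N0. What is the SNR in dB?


SNR_lin = 2 * 6.045e-7 / 8.872e-17 = 1.363e10
SNR_dB = 10*log10(1.363e10) = 101.3 dB

101.3 dB


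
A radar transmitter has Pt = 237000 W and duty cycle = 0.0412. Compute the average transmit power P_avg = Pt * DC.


P_avg = 237000 * 0.0412 = 9764.4 W

9764.4 W


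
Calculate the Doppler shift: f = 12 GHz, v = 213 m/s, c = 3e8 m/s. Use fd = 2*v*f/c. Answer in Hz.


fd = 2 * 213 * 12000000000.0 / 3e8 = 17040.0 Hz

17040.0 Hz


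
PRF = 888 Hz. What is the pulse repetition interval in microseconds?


PRI = 1/888 = 0.0011261261 s = 1126.1 us

1126.1 us


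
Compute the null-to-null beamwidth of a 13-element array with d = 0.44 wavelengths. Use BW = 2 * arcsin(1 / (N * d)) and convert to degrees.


1/(N*d) = 1/(13*0.44) = 0.174825
BW = 2*arcsin(0.174825) = 20.1 degrees

20.1 degrees


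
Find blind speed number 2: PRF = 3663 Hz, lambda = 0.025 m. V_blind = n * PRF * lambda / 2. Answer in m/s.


V_blind = 2 * 3663 * 0.025 / 2 = 91.6 m/s

91.6 m/s


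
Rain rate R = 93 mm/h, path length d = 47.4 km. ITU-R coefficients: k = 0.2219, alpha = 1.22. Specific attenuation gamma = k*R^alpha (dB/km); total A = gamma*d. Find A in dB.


gamma = 0.2219 * 93^1.22 = 55.937944 dB/km
A = 55.937944 * 47.4 = 2651.46 dB

2651.46 dB


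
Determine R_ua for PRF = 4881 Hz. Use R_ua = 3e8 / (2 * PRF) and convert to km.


R_ua = 3e8 / (2 * 4881) = 30731.4 m = 30.7 km

30.7 km


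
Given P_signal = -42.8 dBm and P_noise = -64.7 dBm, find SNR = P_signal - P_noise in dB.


SNR = -42.8 - (-64.7) = 21.9 dB

21.9 dB


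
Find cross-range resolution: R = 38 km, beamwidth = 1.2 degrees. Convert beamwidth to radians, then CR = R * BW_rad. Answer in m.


BW_rad = 0.020943951
CR = 38000 * 0.020943951 = 795.9 m

795.9 m


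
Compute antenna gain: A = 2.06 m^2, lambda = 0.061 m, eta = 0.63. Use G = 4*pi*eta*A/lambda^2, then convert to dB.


G_linear = 4*pi*0.63*2.06/0.061^2 = 4382.86
G_dB = 10*log10(4382.86) = 36.4 dB

36.4 dB


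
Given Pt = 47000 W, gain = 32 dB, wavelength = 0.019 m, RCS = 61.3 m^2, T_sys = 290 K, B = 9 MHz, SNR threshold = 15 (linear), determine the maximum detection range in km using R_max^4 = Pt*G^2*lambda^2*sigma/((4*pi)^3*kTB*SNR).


G_lin = 10^(32/10) = 1584.893192
R^4 = 47000 * 1584.893192^2 * 0.019^2 * 61.3 / ((4*pi)^3 * 1.38e-23 * 290 * 9000000.0 * 15)
R^4 = 2.43683e18 m^4
R_max = (2.43683e18)^(1/4) = 39509.9 m = 39.5 km

39.5 km


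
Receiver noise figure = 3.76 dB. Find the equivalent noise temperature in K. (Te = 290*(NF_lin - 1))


NF_lin = 10^(3.76/10) = 2.37684
Te = 290 * (2.37684 - 1) = 399.3 K

399.3 K


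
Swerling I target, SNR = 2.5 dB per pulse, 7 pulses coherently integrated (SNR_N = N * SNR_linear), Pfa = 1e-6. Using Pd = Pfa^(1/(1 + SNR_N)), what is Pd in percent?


SNR_lin = 10^(2.5/10) = 1.77828
SNR_N = 7 * 1.77828 = 12.44796
1/(1 + SNR_N) = 1/13.44796 = 0.0743607
Pd = (1e-6)^0.0743607 = 0.35796
Pd = 35.8%

35.8%


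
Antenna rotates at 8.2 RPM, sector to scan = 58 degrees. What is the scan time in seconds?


t = 58 / (8.2 * 360) * 60 = 1.18 s

1.18 s


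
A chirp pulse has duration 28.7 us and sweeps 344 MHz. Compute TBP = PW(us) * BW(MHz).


TBP = 28.7 * 344 = 9872.8

9872.8


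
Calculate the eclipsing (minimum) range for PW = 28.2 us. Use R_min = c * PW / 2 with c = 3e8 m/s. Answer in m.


R_min = 3e8 * 28.2e-6 / 2 = 4230.0 m

4230.0 m


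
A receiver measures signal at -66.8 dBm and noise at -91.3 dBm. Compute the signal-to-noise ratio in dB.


SNR = -66.8 - (-91.3) = 24.5 dB

24.5 dB


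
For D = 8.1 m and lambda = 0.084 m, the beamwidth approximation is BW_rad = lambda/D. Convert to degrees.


BW_rad = 0.084 / 8.1 = 0.01037
BW_deg = 0.59 degrees

0.59 degrees


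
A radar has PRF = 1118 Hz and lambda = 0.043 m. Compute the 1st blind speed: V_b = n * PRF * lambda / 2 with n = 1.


V_blind = 1 * 1118 * 0.043 / 2 = 24.0 m/s

24.0 m/s


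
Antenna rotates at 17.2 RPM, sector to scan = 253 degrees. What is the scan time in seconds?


t = 253 / (17.2 * 360) * 60 = 2.45 s

2.45 s


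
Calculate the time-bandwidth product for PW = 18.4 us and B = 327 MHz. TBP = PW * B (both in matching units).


TBP = 18.4 * 327 = 6016.8

6016.8


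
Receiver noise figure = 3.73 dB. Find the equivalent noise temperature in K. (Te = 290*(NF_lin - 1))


NF_lin = 10^(3.73/10) = 2.360478
Te = 290 * (2.360478 - 1) = 394.5 K

394.5 K


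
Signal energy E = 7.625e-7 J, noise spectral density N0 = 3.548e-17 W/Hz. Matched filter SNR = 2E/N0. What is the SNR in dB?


SNR_lin = 2 * 7.625e-7 / 3.548e-17 = 4.298e10
SNR_dB = 10*log10(4.298e10) = 106.3 dB

106.3 dB


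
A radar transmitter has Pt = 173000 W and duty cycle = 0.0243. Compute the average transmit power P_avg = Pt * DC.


P_avg = 173000 * 0.0243 = 4203.9 W

4203.9 W


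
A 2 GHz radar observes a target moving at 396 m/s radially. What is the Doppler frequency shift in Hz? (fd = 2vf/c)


fd = 2 * 396 * 2000000000.0 / 3e8 = 5280.0 Hz

5280.0 Hz


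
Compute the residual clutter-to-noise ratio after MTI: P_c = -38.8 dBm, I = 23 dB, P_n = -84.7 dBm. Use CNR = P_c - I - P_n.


CNR = -38.8 - 23 - (-84.7) = 22.9 dB

22.9 dB


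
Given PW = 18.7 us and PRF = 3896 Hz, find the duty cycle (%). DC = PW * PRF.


DC = 18.7e-6 * 3896 * 100 = 7.29%

7.29%


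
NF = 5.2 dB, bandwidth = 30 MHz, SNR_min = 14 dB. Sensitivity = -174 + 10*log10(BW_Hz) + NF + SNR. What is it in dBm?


10*log10(30000000.0) = 74.77
S = -174 + 74.77 + 5.2 + 14 = -80.0 dBm

-80.0 dBm


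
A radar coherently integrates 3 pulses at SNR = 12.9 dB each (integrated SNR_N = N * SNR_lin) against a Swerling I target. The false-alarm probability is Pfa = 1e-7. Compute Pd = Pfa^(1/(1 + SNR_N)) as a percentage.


SNR_lin = 10^(12.9/10) = 19.49845
SNR_N = 3 * 19.49845 = 58.49535
1/(1 + SNR_N) = 1/59.49535 = 0.016808
Pd = (1e-7)^0.016808 = 0.76268
Pd = 76.3%

76.3%


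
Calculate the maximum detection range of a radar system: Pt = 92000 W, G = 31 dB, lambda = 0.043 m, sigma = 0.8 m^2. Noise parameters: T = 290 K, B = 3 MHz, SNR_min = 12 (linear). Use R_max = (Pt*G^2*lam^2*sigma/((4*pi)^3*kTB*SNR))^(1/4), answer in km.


G_lin = 10^(31/10) = 1258.925412
R^4 = 92000 * 1258.925412^2 * 0.043^2 * 0.8 / ((4*pi)^3 * 1.38e-23 * 290 * 3000000.0 * 12)
R^4 = 7.54407e17 m^4
R_max = (7.54407e17)^(1/4) = 29471.4 m = 29.5 km

29.5 km
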